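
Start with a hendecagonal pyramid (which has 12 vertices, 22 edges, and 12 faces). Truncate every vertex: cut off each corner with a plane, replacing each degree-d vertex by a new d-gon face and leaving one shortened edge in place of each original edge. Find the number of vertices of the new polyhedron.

44

Truncation replaces each original edge-end by a new vertex, so V′ = 2E = 44.
Each original edge survives, and each old vertex of degree d contributes d new edges; summing degrees gives Σd = 2E, so E′ = E + 2E = 3E = 66.
Each original face survives and each original vertex becomes one new face: F′ = F + V = 24.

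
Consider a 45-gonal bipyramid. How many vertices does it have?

A bipyramid over an n-gon has 2n triangular faces and n + 2 vertices: V = 45 + 2 = 47, E = 3·45 = 135, F = 2·45 = 90.
Check: V − E + F = 47 − 135 + 90 = 2.

47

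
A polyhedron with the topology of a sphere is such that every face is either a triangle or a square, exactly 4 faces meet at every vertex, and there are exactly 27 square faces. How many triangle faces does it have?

8

Let x be the number of triangles; then F = 27 + x.
Edge–face incidences: 2E = 4·27 + 3·x = 108 + 3x.
Every vertex has degree 4, so 4V = 2E.
Euler: V − E + F = 2 ⇒ (2E)/4 − E + (27 + x) = 2.
Multiply by 8: 2·(2E) − 4·(2E) + 8·(27 + x) = 16, i.e. 216 + 8x − 2·(108 + 3x) = 16.
Collecting terms: 2x = 16, so x = 8.
Then 2E = 108 + 3·8 = 132, so E = 66, V = 2E/4 = 33, F = 27 + 8 = 35.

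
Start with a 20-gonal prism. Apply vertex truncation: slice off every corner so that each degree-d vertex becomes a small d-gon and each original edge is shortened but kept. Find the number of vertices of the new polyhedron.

120

The base solid has V = 40, E = 60, F = 22.
Truncation replaces each original edge-end by a new vertex, so V′ = 2E = 120.
Each original edge survives, and each old vertex of degree d contributes d new edges; summing degrees gives Σd = 2E, so E′ = E + 2E = 3E = 180.
Each original face survives and each original vertex becomes one new face: F′ = F + V = 62.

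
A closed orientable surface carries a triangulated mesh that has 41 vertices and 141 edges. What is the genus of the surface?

4

Every face is a triangle and each edge borders two faces, so 3F = 2·141, giving F = 94.
χ = V − E + F = 41 − 141 + 94 = -6.
For a closed orientable surface χ = 2 − 2g, so g = (2 − (-6))/2 = 4.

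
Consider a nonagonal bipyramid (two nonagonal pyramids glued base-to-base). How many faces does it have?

A bipyramid over an n-gon has 2n triangular faces and n + 2 vertices: V = 9 + 2 = 11, E = 3·9 = 27, F = 2·9 = 18.
Check: V − E + F = 11 − 27 + 18 = 2.

18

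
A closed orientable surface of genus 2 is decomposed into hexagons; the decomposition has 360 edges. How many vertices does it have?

χ = 2 − 2·2 = -2, and every face is a hexagon so 6F = 2E.
F = 2E/6 = 120. Then V = -2 + E − F = -2 + 360 − 120 = 238.

238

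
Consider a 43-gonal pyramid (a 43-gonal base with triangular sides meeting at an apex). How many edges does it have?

A pyramid on an n-gon base has one n-gon and n triangles: V = 43 + 1 = 44, E = 2·43 = 86, F = 43 + 1 = 44.

86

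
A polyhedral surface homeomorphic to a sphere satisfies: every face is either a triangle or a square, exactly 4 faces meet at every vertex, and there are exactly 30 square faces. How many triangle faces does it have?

8

Let x be the number of triangles; then F = 30 + x.
Edge–face incidences: 2E = 4·30 + 3·x = 120 + 3x.
Every vertex has degree 4, so 4V = 2E.
Euler: V − E + F = 2 ⇒ (2E)/4 − E + (30 + x) = 2.
Multiply by 8: 2·(2E) − 4·(2E) + 8·(30 + x) = 16, i.e. 240 + 8x − 2·(120 + 3x) = 16.
Collecting terms: 2x = 16, so x = 8.
Then 2E = 120 + 3·8 = 144, so E = 72, V = 2E/4 = 36, F = 30 + 8 = 38.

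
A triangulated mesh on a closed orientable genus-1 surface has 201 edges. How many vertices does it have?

χ = 2 − 2·1 = 0, and every face is a triangle so 3F = 2E.
F = 2E/3 = 134. Then V = 0 + E − F = 0 + 201 − 134 = 67.

67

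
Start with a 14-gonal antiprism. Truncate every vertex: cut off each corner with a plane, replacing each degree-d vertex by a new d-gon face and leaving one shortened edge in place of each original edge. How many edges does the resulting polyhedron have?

The base solid has V = 28, E = 56, F = 30.
Truncation replaces each original edge-end by a new vertex, so V′ = 2E = 112.
Each original edge survives, and each old vertex of degree d contributes d new edges; summing degrees gives Σd = 2E, so E′ = E + 2E = 3E = 168.
Each original face survives and each original vertex becomes one new face: F′ = F + V = 58.

168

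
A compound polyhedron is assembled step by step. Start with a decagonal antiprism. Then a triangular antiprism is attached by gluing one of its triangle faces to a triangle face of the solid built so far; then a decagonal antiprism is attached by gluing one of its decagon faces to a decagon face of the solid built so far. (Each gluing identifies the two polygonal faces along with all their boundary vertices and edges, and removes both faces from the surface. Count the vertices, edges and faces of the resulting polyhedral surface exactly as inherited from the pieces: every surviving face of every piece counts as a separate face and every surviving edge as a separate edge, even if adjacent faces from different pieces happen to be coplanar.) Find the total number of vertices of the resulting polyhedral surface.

A decagonal antiprism: V=20, E=40, F=22.
Attach a triangular antiprism (V=6, E=12, F=8) along a 3-gon: merge 3 vertices and 3 edges, delete both glued faces → V=23, E=49, F=28.
Attach a decagonal antiprism (V=20, E=40, F=22) along a 10-gon: merge 10 vertices and 10 edges, delete both glued faces → V=33, E=79, F=48.
Check: V − E + F = 33 − 79 + 48 = 2.

33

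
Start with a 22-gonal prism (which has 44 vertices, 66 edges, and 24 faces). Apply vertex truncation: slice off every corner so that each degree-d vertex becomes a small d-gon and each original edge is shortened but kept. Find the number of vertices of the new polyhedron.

Truncation replaces each original edge-end by a new vertex, so V′ = 2E = 132.
Each original edge survives, and each old vertex of degree d contributes d new edges; summing degrees gives Σd = 2E, so E′ = E + 2E = 3E = 198.
Each original face survives and each original vertex becomes one new face: F′ = F + V = 68.

132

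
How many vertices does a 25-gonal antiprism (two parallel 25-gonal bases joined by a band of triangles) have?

An antiprism on an n-gon has two n-gon caps and 2n triangles: V = 2·25 = 50, E = 4·25 = 100, F = 2·25 + 2 = 52.

50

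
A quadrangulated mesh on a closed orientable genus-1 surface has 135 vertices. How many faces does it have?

135

χ = 2 − 2·1 = 0, and every face is a square so 4F = 2E.
V − E + F = 0 with E = 4F/2 gives 135 − (4/2 − 1)·F = 0, so F = 135 and E = 270.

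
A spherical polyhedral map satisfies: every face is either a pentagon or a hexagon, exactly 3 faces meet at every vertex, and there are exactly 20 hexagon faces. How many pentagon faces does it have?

Let x be the number of pentagons; then F = 20 + x.
Edge–face incidences: 2E = 6·20 + 5·x = 120 + 5x.
Every vertex has degree 3, so 3V = 2E.
Euler: V − E + F = 2 ⇒ (2E)/3 − E + (20 + x) = 2.
Multiply by 6: 2·(2E) − 3·(2E) + 6·(20 + x) = 12, i.e. 120 + 6x − (120 + 5x) = 12.
Collecting terms: x = 12.
Then 2E = 120 + 5·12 = 180, so E = 90, V = 2E/3 = 60, F = 20 + 12 = 32.

12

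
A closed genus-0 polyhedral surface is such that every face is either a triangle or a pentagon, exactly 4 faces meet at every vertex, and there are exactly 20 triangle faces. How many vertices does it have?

Let x be the number of pentagons; then F = 20 + x.
Edge–face incidences: 2E = 3·20 + 5·x = 60 + 5x.
Every vertex has degree 4, so 4V = 2E.
Euler: V − E + F = 2 ⇒ (2E)/4 − E + (20 + x) = 2.
Multiply by 8: 2·(2E) − 4·(2E) + 8·(20 + x) = 16, i.e. 160 + 8x − 2·(60 + 5x) = 16.
Collecting terms: −2x + 40 = 16, so −2x = −24, so x = 12.
Then 2E = 60 + 5·12 = 120, so E = 60, V = 2E/4 = 30, F = 20 + 12 = 32.

30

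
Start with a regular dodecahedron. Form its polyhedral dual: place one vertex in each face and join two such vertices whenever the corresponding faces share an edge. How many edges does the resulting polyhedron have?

30

The base solid has V = 20, E = 30, F = 12.
The dual swaps V and F and preserves E: V′ = F = 12, E′ = E = 30, F′ = V = 20.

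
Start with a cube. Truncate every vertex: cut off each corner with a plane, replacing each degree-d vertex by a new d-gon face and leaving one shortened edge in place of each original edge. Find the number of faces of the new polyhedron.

14

The base solid has V = 8, E = 12, F = 6.
Truncation replaces each original edge-end by a new vertex, so V′ = 2E = 24.
Each original edge survives, and each old vertex of degree d contributes d new edges; summing degrees gives Σd = 2E, so E′ = E + 2E = 3E = 36.
Each original face survives and each original vertex becomes one new face: F′ = F + V = 14.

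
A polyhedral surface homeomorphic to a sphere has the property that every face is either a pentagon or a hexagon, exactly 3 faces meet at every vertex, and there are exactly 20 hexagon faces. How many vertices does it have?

60

Let x be the number of pentagons; then F = 20 + x.
Edge–face incidences: 2E = 6·20 + 5·x = 120 + 5x.
Every vertex has degree 3, so 3V = 2E.
Euler: V − E + F = 2 ⇒ (2E)/3 − E + (20 + x) = 2.
Multiply by 6: 2·(2E) − 3·(2E) + 6·(20 + x) = 12, i.e. 120 + 6x − (120 + 5x) = 12.
Collecting terms: x = 12.
Then 2E = 120 + 5·12 = 180, so E = 90, V = 2E/3 = 60, F = 20 + 12 = 32.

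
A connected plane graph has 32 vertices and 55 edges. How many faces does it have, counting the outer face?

Euler's formula for a connected plane graph: V − E + F = 2, so F = 2 − 32 + 55 = 25.

25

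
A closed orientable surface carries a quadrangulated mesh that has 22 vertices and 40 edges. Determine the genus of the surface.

Every face is a square and each edge borders two faces, so 4F = 2·40, giving F = 20.
χ = V − E + F = 22 − 40 + 20 = 2.
For a closed orientable surface χ = 2 − 2g, so g = (2 − (2))/2 = 0.

0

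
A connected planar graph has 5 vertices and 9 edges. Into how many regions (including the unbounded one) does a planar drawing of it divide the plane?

Euler's formula for a connected plane graph: V − E + F = 2, so F = 2 − 5 + 9 = 6.

6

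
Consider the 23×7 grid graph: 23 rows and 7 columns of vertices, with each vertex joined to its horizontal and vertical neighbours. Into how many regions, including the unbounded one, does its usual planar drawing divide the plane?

The grid has V = 23·7 = 161 vertices and E = 23·6 + 7·22 = 292 edges.
F = 2 − V + E = 2 − 161 + 292 = 133.

133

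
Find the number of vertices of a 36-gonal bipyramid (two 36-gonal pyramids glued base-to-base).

38

A bipyramid over an n-gon has 2n triangular faces and n + 2 vertices: V = 36 + 2 = 38, E = 3·36 = 108, F = 2·36 = 72.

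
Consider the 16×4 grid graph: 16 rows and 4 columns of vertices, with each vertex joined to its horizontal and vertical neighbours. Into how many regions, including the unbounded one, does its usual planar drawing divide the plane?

The grid has V = 16·4 = 64 vertices and E = 16·3 + 4·15 = 108 edges.
F = 2 − V + E = 2 − 64 + 108 = 46.

46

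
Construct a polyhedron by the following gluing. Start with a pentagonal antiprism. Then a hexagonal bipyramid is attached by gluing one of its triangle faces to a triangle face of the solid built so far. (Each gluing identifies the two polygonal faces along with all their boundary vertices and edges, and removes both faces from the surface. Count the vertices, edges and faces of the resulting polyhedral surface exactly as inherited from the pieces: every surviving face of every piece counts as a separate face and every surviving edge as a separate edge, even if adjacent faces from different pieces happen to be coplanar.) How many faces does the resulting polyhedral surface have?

22

A pentagonal antiprism: V=10, E=20, F=12.
Attach a hexagonal bipyramid (V=8, E=18, F=12) along a 3-gon: merge 3 vertices and 3 edges, delete both glued faces → V=15, E=35, F=22.
Check: V − E + F = 15 − 35 + 22 = 2.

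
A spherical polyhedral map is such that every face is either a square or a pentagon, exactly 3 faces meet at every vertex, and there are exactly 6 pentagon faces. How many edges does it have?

Let x be the number of squares; then F = 6 + x.
Edge–face incidences: 2E = 5·6 + 4·x = 30 + 4x.
Every vertex has degree 3, so 3V = 2E.
Euler: V − E + F = 2 ⇒ (2E)/3 − E + (6 + x) = 2.
Multiply by 6: 2·(2E) − 3·(2E) + 6·(6 + x) = 12, i.e. 36 + 6x − (30 + 4x) = 12.
Collecting terms: 2x + 6 = 12, so 2x = 6, so x = 3.
Then 2E = 30 + 4·3 = 42, so E = 21, V = 2E/3 = 14, F = 6 + 3 = 9.

21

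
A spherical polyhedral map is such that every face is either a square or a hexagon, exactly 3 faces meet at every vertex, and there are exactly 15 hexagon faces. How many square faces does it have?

6

Let x be the number of squares; then F = 15 + x.
Edge–face incidences: 2E = 6·15 + 4·x = 90 + 4x.
Every vertex has degree 3, so 3V = 2E.
Euler: V − E + F = 2 ⇒ (2E)/3 − E + (15 + x) = 2.
Multiply by 6: 2·(2E) − 3·(2E) + 6·(15 + x) = 12, i.e. 90 + 6x − (90 + 4x) = 12.
Collecting terms: 2x = 12, so x = 6.
Then 2E = 90 + 4·6 = 114, so E = 57, V = 2E/3 = 38, F = 15 + 6 = 21.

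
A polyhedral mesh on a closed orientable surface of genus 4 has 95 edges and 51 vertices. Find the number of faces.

38

For a closed orientable surface of genus 4, χ = 2 − 2·4 = -6.
F = -6 − V + E = -6 − 51 + 95 = 38.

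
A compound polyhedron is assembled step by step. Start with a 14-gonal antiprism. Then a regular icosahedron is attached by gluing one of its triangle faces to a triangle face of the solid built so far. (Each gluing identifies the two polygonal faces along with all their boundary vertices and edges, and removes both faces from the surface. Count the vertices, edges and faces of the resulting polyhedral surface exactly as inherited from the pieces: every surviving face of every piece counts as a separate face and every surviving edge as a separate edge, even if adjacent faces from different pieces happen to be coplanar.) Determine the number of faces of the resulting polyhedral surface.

A 14-gonal antiprism: V=28, E=56, F=30.
Attach a regular icosahedron (V=12, E=30, F=20) along a 3-gon: merge 3 vertices and 3 edges, delete both glued faces → V=37, E=83, F=48.
Check: V − E + F = 37 − 83 + 48 = 2.

48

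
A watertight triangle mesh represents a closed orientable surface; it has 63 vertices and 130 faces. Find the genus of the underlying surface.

Every face is a triangle, so 2E = 3·130 = 390, giving E = 195.
χ = V − E + F = 63 − 195 + 130 = -2.
For a closed orientable surface χ = 2 − 2g, so g = (2 − (-2))/2 = 2.

2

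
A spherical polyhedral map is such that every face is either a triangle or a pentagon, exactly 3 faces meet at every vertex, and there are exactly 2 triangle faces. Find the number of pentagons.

6

Let x be the number of pentagons; then F = 2 + x.
Edge–face incidences: 2E = 3·2 + 5·x = 6 + 5x.
Every vertex has degree 3, so 3V = 2E.
Euler: V − E + F = 2 ⇒ (2E)/3 − E + (2 + x) = 2.
Multiply by 6: 2·(2E) − 3·(2E) + 6·(2 + x) = 12, i.e. 12 + 6x − (6 + 5x) = 12.
Collecting terms: x + 6 = 12, so x = 6.
Then 2E = 6 + 5·6 = 36, so E = 18, V = 2E/3 = 12, F = 2 + 6 = 8.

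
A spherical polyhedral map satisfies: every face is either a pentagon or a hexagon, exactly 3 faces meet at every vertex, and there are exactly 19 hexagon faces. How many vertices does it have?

58

Let x be the number of pentagons; then F = 19 + x.
Edge–face incidences: 2E = 6·19 + 5·x = 114 + 5x.
Every vertex has degree 3, so 3V = 2E.
Euler: V − E + F = 2 ⇒ (2E)/3 − E + (19 + x) = 2.
Multiply by 6: 2·(2E) − 3·(2E) + 6·(19 + x) = 12, i.e. 114 + 6x − (114 + 5x) = 12.
Collecting terms: x = 12.
Then 2E = 114 + 5·12 = 174, so E = 87, V = 2E/3 = 58, F = 19 + 12 = 31.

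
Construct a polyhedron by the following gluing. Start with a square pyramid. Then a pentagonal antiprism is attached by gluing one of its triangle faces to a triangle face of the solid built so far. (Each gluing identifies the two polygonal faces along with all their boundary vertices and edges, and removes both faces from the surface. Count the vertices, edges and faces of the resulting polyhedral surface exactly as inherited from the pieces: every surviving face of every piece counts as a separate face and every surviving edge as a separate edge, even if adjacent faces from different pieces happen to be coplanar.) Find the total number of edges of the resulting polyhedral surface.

25

A square pyramid: V=5, E=8, F=5.
Attach a pentagonal antiprism (V=10, E=20, F=12) along a 3-gon: merge 3 vertices and 3 edges, delete both glued faces → V=12, E=25, F=15.
Check: V − E + F = 12 − 25 + 15 = 2.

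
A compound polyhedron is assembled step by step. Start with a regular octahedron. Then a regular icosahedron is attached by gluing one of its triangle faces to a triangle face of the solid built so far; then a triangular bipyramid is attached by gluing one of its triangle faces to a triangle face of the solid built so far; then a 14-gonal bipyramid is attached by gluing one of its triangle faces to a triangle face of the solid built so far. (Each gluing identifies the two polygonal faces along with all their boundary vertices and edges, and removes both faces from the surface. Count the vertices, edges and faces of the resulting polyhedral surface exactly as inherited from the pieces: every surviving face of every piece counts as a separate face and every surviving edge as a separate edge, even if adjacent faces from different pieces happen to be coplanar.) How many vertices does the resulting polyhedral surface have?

A regular octahedron: V=6, E=12, F=8.
Attach a regular icosahedron (V=12, E=30, F=20) along a 3-gon: merge 3 vertices and 3 edges, delete both glued faces → V=15, E=39, F=26.
Attach a triangular bipyramid (V=5, E=9, F=6) along a 3-gon: merge 3 vertices and 3 edges, delete both glued faces → V=17, E=45, F=30.
Attach a 14-gonal bipyramid (V=16, E=42, F=28) along a 3-gon: merge 3 vertices and 3 edges, delete both glued faces → V=30, E=84, F=56.
Check: V − E + F = 30 − 84 + 56 = 2.

30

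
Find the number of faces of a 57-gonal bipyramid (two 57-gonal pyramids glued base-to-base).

114

A bipyramid over an n-gon has 2n triangular faces and n + 2 vertices: V = 57 + 2 = 59, E = 3·57 = 171, F = 2·57 = 114.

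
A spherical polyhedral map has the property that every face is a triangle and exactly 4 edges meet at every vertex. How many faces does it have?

Each face has 3 edges and each edge borders two faces, so 2E = 3F.
Each vertex has degree 4, so 4V = 2E and hence V = 3F/4.
Euler: V − E + F = 2 ⇒ (3F/4) − (3F/2) + F = 2.
Multiply by 8: (6 − 12 + 8)F = 16, i.e. 2F = 16.
So F = 8, E = 3·8/2 = 12, V = 3·8/4 = 6.

8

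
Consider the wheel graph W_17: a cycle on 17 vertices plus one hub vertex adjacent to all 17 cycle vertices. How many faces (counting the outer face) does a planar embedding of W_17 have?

18

W_17 has V = 17 + 1 = 18 vertices and E = 2·17 = 34 edges.
By Euler's formula F = 2 − V + E = 2 − 18 + 34 = 18.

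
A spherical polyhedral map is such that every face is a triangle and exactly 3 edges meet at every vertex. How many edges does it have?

Each face has 3 edges and each edge borders two faces, so 2E = 3F.
Each vertex has degree 3, so 3V = 2E and hence V = 3F/3.
Euler: V − E + F = 2 ⇒ (3F/3) − (3F/2) + F = 2.
Multiply by 6: (6 − 9 + 6)F = 12, i.e. 3F = 12.
So F = 4, E = 3·4/2 = 6, V = 3·4/3 = 4.

6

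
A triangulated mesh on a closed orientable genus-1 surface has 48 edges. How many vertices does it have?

χ = 2 − 2·1 = 0, and every face is a triangle so 3F = 2E.
F = 2E/3 = 32. Then V = 0 + E − F = 0 + 48 − 32 = 16.

16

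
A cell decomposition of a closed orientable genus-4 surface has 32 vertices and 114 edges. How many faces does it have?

76

For a closed orientable surface of genus 4, χ = 2 − 2·4 = -6.
F = -6 − V + E = -6 − 32 + 114 = 76.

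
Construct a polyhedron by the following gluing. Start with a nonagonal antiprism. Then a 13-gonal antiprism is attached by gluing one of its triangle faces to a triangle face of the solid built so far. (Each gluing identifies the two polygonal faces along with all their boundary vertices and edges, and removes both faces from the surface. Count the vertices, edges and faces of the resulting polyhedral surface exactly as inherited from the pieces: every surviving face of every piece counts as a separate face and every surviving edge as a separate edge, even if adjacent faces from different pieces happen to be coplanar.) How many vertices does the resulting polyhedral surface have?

A nonagonal antiprism: V=18, E=36, F=20.
Attach a 13-gonal antiprism (V=26, E=52, F=28) along a 3-gon: merge 3 vertices and 3 edges, delete both glued faces → V=41, E=85, F=46.
Check: V − E + F = 41 − 85 + 46 = 2.

41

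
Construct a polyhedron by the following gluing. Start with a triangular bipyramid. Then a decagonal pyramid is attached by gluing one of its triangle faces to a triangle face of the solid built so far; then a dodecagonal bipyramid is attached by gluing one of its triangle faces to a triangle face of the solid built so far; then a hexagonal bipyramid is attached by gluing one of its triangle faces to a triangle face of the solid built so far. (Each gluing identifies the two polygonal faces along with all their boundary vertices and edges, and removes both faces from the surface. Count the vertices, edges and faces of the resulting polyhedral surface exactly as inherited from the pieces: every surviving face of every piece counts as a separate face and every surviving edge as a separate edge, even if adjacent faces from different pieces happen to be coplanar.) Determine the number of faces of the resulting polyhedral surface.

47

A triangular bipyramid: V=5, E=9, F=6.
Attach a decagonal pyramid (V=11, E=20, F=11) along a 3-gon: merge 3 vertices and 3 edges, delete both glued faces → V=13, E=26, F=15.
Attach a dodecagonal bipyramid (V=14, E=36, F=24) along a 3-gon: merge 3 vertices and 3 edges, delete both glued faces → V=24, E=59, F=37.
Attach a hexagonal bipyramid (V=8, E=18, F=12) along a 3-gon: merge 3 vertices and 3 edges, delete both glued faces → V=29, E=74, F=47.
Check: V − E + F = 29 − 74 + 47 = 2.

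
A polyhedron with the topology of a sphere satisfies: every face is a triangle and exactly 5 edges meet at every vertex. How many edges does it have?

Each face has 3 edges and each edge borders two faces, so 2E = 3F.
Each vertex has degree 5, so 5V = 2E and hence V = 3F/5.
Euler: V − E + F = 2 ⇒ (3F/5) − (3F/2) + F = 2.
Multiply by 10: (6 − 15 + 10)F = 20, i.e. 1F = 20.
So F = 20, E = 3·20/2 = 30, V = 3·20/5 = 12.

30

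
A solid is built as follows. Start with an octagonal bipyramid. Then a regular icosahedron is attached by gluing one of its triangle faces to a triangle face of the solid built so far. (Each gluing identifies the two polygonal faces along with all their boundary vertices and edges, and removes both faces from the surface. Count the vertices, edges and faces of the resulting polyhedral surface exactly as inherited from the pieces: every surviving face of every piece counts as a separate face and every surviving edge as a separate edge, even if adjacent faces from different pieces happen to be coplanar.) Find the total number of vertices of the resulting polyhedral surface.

19

An octagonal bipyramid: V=10, E=24, F=16.
Attach a regular icosahedron (V=12, E=30, F=20) along a 3-gon: merge 3 vertices and 3 edges, delete both glued faces → V=19, E=51, F=34.
Check: V − E + F = 19 − 51 + 34 = 2.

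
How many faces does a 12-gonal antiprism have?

26

An antiprism on an n-gon has two n-gon caps and 2n triangles: V = 2·12 = 24, E = 4·12 = 48, F = 2·12 + 2 = 26.
Check: V − E + F = 24 − 48 + 26 = 2.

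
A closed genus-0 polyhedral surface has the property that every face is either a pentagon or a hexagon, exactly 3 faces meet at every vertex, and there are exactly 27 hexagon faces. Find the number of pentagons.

12

Let x be the number of pentagons; then F = 27 + x.
Edge–face incidences: 2E = 6·27 + 5·x = 162 + 5x.
Every vertex has degree 3, so 3V = 2E.
Euler: V − E + F = 2 ⇒ (2E)/3 − E + (27 + x) = 2.
Multiply by 6: 2·(2E) − 3·(2E) + 6·(27 + x) = 12, i.e. 162 + 6x − (162 + 5x) = 12.
Collecting terms: x = 12.
Then 2E = 162 + 5·12 = 222, so E = 111, V = 2E/3 = 74, F = 27 + 12 = 39.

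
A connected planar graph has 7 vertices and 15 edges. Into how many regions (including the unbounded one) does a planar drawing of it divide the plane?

10

Euler's formula for a connected plane graph: V − E + F = 2, so F = 2 − 7 + 15 = 10.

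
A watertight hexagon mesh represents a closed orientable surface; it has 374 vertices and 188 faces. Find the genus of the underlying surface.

Every face is a hexagon, so 2E = 6·188 = 1128, giving E = 564.
χ = V − E + F = 374 − 564 + 188 = -2.
For a closed orientable surface χ = 2 − 2g, so g = (2 − (-2))/2 = 2.

2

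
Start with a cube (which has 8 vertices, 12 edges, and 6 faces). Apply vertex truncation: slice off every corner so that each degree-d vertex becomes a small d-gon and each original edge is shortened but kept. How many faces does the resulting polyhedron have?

14

Truncation replaces each original edge-end by a new vertex, so V′ = 2E = 24.
Each original edge survives, and each old vertex of degree d contributes d new edges; summing degrees gives Σd = 2E, so E′ = E + 2E = 3E = 36.
Each original face survives and each original vertex becomes one new face: F′ = F + V = 14.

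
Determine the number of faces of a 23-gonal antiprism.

An antiprism on an n-gon has two n-gon caps and 2n triangles: V = 2·23 = 46, E = 4·23 = 92, F = 2·23 + 2 = 48.

48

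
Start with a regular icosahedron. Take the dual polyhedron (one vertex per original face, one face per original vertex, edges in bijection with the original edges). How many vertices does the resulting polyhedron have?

The base solid has V = 12, E = 30, F = 20.
The dual swaps V and F and preserves E: V′ = F = 20, E′ = E = 30, F′ = V = 12.

20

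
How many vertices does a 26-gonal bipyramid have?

A bipyramid over an n-gon has 2n triangular faces and n + 2 vertices: V = 26 + 2 = 28, E = 3·26 = 78, F = 2·26 = 52.
Check: V − E + F = 28 − 78 + 52 = 2.

28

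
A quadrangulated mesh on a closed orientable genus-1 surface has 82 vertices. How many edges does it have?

164

χ = 2 − 2·1 = 0, and every face is a square so 4F = 2E.
V − E + F = 0 with E = 4F/2 gives 82 − (4/2 − 1)·F = 0, so F = 82 and E = 164.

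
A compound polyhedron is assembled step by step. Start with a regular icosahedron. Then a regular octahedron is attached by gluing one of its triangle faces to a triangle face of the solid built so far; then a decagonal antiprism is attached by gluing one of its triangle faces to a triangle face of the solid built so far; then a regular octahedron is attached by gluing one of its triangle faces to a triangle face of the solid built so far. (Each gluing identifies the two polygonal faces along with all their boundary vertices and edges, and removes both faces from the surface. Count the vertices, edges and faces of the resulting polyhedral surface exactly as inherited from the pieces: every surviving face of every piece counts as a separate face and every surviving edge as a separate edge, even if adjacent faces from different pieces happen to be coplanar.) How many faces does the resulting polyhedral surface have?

A regular icosahedron: V=12, E=30, F=20.
Attach a regular octahedron (V=6, E=12, F=8) along a 3-gon: merge 3 vertices and 3 edges, delete both glued faces → V=15, E=39, F=26.
Attach a decagonal antiprism (V=20, E=40, F=22) along a 3-gon: merge 3 vertices and 3 edges, delete both glued faces → V=32, E=76, F=46.
Attach a regular octahedron (V=6, E=12, F=8) along a 3-gon: merge 3 vertices and 3 edges, delete both glued faces → V=35, E=85, F=52.
Check: V − E + F = 35 − 85 + 52 = 2.

52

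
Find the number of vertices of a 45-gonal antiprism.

An antiprism on an n-gon has two n-gon caps and 2n triangles: V = 2·45 = 90, E = 4·45 = 180, F = 2·45 + 2 = 92.

90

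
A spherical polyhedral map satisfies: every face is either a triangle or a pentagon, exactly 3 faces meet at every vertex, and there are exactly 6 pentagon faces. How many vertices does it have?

Let x be the number of triangles; then F = 6 + x.
Edge–face incidences: 2E = 5·6 + 3·x = 30 + 3x.
Every vertex has degree 3, so 3V = 2E.
Euler: V − E + F = 2 ⇒ (2E)/3 − E + (6 + x) = 2.
Multiply by 6: 2·(2E) − 3·(2E) + 6·(6 + x) = 12, i.e. 36 + 6x − (30 + 3x) = 12.
Collecting terms: 3x + 6 = 12, so 3x = 6, so x = 2.
Then 2E = 30 + 3·2 = 36, so E = 18, V = 2E/3 = 12, F = 6 + 2 = 8.

12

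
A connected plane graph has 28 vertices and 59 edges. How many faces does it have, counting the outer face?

Euler's formula for a connected plane graph: V − E + F = 2, so F = 2 − 28 + 59 = 33.

33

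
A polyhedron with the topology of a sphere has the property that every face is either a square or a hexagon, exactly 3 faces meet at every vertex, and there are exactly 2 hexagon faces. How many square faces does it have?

Let x be the number of squares; then F = 2 + x.
Edge–face incidences: 2E = 6·2 + 4·x = 12 + 4x.
Every vertex has degree 3, so 3V = 2E.
Euler: V − E + F = 2 ⇒ (2E)/3 − E + (2 + x) = 2.
Multiply by 6: 2·(2E) − 3·(2E) + 6·(2 + x) = 12, i.e. 12 + 6x − (12 + 4x) = 12.
Collecting terms: 2x = 12, so x = 6.
Then 2E = 12 + 4·6 = 36, so E = 18, V = 2E/3 = 12, F = 2 + 6 = 8.

6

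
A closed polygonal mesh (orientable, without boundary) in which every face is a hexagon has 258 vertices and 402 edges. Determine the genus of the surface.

6

Every face is a hexagon and each edge borders two faces, so 6F = 2·402, giving F = 134.
χ = V − E + F = 258 − 402 + 134 = -10.
For a closed orientable surface χ = 2 − 2g, so g = (2 − (-10))/2 = 6.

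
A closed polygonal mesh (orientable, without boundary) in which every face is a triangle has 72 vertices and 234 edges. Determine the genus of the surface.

4

Every face is a triangle and each edge borders two faces, so 3F = 2·234, giving F = 156.
χ = V − E + F = 72 − 234 + 156 = -6.
For a closed orientable surface χ = 2 − 2g, so g = (2 − (-6))/2 = 4.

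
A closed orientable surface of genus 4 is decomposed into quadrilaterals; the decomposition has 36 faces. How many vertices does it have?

30

χ = 2 − 2·4 = -6, and every face is a square so 4F = 2E.
E = 4·36/2 = 72. Then V = -6 + E − F = -6 + 72 − 36 = 30.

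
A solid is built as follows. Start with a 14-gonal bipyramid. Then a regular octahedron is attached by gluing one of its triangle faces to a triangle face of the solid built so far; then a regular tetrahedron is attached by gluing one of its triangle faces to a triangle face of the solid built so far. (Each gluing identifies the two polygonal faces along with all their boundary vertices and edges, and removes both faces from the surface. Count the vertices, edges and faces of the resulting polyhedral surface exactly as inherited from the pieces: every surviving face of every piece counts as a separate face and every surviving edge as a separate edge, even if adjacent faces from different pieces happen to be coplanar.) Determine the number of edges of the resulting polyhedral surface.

A 14-gonal bipyramid: V=16, E=42, F=28.
Attach a regular octahedron (V=6, E=12, F=8) along a 3-gon: merge 3 vertices and 3 edges, delete both glued faces → V=19, E=51, F=34.
Attach a regular tetrahedron (V=4, E=6, F=4) along a 3-gon: merge 3 vertices and 3 edges, delete both glued faces → V=20, E=54, F=36.
Check: V − E + F = 20 − 54 + 36 = 2.

54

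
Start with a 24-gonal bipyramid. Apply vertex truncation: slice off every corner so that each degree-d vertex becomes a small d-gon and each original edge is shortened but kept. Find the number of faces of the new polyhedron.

74

The base solid has V = 26, E = 72, F = 48.
Truncation replaces each original edge-end by a new vertex, so V′ = 2E = 144.
Each original edge survives, and each old vertex of degree d contributes d new edges; summing degrees gives Σd = 2E, so E′ = E + 2E = 3E = 216.
Each original face survives and each original vertex becomes one new face: F′ = F + V = 74.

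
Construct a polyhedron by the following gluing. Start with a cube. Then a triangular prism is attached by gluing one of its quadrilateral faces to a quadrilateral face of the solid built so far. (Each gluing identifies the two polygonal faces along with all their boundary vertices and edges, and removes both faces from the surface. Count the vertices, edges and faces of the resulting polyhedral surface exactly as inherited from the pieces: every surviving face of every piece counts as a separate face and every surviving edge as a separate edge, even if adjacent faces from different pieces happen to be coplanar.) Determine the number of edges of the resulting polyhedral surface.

A cube: V=8, E=12, F=6.
Attach a triangular prism (V=6, E=9, F=5) along a 4-gon: merge 4 vertices and 4 edges, delete both glued faces → V=10, E=17, F=9.
Check: V − E + F = 10 − 17 + 9 = 2.

17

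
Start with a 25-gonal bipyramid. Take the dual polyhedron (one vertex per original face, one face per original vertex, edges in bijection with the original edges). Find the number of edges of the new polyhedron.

The base solid has V = 27, E = 75, F = 50.
The dual swaps V and F and preserves E: V′ = F = 50, E′ = E = 75, F′ = V = 27.

75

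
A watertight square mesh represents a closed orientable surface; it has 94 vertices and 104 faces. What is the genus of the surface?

Every face is a square, so 2E = 4·104 = 416, giving E = 208.
χ = V − E + F = 94 − 208 + 104 = -10.
For a closed orientable surface χ = 2 − 2g, so g = (2 − (-10))/2 = 6.

6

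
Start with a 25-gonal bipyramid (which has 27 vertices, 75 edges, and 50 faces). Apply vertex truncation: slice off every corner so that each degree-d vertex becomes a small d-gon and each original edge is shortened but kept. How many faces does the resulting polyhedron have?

77

Truncation replaces each original edge-end by a new vertex, so V′ = 2E = 150.
Each original edge survives, and each old vertex of degree d contributes d new edges; summing degrees gives Σd = 2E, so E′ = E + 2E = 3E = 225.
Each original face survives and each original vertex becomes one new face: F′ = F + V = 77.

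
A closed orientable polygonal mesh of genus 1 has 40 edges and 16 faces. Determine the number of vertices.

24

For a closed orientable surface of genus 1, χ = 2 − 2·1 = 0.
V = 0 + E − F = 0 + 40 − 16 = 24.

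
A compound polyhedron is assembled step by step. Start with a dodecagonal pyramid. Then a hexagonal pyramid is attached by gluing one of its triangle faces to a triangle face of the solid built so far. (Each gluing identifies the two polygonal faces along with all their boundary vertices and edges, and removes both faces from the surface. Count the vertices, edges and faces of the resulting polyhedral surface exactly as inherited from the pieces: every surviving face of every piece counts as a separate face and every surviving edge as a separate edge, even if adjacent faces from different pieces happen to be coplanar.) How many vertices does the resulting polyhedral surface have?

A dodecagonal pyramid: V=13, E=24, F=13.
Attach a hexagonal pyramid (V=7, E=12, F=7) along a 3-gon: merge 3 vertices and 3 edges, delete both glued faces → V=17, E=33, F=18.
Check: V − E + F = 17 − 33 + 18 = 2.

17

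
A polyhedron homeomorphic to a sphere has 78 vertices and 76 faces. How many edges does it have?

Here V − E + F = 2.
E = V + F − (2) = 78 + 76 − (2) = 152.

152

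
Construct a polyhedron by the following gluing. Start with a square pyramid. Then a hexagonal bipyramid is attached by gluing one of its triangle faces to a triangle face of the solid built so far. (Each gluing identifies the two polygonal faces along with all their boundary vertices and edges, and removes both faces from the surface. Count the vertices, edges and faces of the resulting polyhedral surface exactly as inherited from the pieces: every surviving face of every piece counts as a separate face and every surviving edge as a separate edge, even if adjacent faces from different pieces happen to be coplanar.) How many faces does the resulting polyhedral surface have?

15

A square pyramid: V=5, E=8, F=5.
Attach a hexagonal bipyramid (V=8, E=18, F=12) along a 3-gon: merge 3 vertices and 3 edges, delete both glued faces → V=10, E=23, F=15.
Check: V − E + F = 10 − 23 + 15 = 2.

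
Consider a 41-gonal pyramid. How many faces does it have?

42

A pyramid on an n-gon base has one n-gon and n triangles: V = 41 + 1 = 42, E = 2·41 = 82, F = 41 + 1 = 42.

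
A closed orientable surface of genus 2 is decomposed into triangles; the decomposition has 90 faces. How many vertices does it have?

χ = 2 − 2·2 = -2, and every face is a triangle so 3F = 2E.
E = 3·90/2 = 135. Then V = -2 + E − F = -2 + 135 − 90 = 43.

43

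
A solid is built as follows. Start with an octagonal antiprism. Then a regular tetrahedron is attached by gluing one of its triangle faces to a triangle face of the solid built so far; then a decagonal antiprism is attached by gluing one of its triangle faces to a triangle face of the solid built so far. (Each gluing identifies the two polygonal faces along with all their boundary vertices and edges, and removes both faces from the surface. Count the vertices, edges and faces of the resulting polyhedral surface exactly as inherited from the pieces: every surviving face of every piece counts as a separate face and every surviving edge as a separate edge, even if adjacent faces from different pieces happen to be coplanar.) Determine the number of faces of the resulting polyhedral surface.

40

An octagonal antiprism: V=16, E=32, F=18.
Attach a regular tetrahedron (V=4, E=6, F=4) along a 3-gon: merge 3 vertices and 3 edges, delete both glued faces → V=17, E=35, F=20.
Attach a decagonal antiprism (V=20, E=40, F=22) along a 3-gon: merge 3 vertices and 3 edges, delete both glued faces → V=34, E=72, F=40.
Check: V − E + F = 34 − 72 + 40 = 2.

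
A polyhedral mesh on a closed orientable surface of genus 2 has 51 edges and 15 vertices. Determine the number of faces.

34

For a closed orientable surface of genus 2, χ = 2 − 2·2 = -2.
F = -2 − V + E = -2 − 15 + 51 = 34.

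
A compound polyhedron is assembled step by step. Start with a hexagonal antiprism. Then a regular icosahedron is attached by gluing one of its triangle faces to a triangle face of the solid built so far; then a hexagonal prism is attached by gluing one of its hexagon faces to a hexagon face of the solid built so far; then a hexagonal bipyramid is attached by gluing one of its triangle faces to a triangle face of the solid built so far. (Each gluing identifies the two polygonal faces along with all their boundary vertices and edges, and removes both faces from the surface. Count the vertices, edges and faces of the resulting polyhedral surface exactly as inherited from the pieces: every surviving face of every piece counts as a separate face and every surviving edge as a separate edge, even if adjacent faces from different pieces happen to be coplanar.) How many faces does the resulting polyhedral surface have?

48

A hexagonal antiprism: V=12, E=24, F=14.
Attach a regular icosahedron (V=12, E=30, F=20) along a 3-gon: merge 3 vertices and 3 edges, delete both glued faces → V=21, E=51, F=32.
Attach a hexagonal prism (V=12, E=18, F=8) along a 6-gon: merge 6 vertices and 6 edges, delete both glued faces → V=27, E=63, F=38.
Attach a hexagonal bipyramid (V=8, E=18, F=12) along a 3-gon: merge 3 vertices and 3 edges, delete both glued faces → V=32, E=78, F=48.
Check: V − E + F = 32 − 78 + 48 = 2.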